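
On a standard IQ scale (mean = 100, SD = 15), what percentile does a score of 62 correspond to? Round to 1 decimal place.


z = (IQ - mean) / SD
z = (62 - 100) / 15 = -2.5333
Percentile = Phi(-2.5333) * 100
Phi(-2.5333) = 0.00565
= 0.6


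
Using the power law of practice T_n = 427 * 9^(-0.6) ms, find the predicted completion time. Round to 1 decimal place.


T_n = 427 * 9^(-0.6)
9^(-0.6) = 0.267581
T_n = 427 * 0.267581
= 114.3 ms


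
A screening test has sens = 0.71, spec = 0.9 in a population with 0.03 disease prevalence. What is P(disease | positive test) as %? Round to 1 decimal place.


PPV = (sens * prev) / (sens * prev + (1-spec) * (1-prev))
Numerator = 0.71 * 0.03 = 0.0213
P(positive and no disease) = (1 - spec) * (1 - prev) = (1 - 0.9) * (1 - 0.03) = 0.097
Denominator = 0.0213 + 0.097 = 0.1183
PPV = 0.0213 / 0.1183 = 0.180051
As percentage = 18.0


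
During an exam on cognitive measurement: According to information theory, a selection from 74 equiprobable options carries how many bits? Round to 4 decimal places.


H = log2(n)
H = log2(74)
= 6.2095


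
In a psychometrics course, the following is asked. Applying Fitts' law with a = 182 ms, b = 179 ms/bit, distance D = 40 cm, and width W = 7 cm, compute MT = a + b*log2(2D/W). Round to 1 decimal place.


MT = 182 + 179 * log2(2*40/7)
2D/W = 11.428571
log2(11.428571) = 3.5146
MT = 182 + 179 * 3.5146
= 811.1 ms


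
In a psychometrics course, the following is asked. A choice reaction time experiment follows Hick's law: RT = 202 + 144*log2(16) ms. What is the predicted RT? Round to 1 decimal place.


RT = 202 + 144 * log2(16)
log2(16) = 4.0
RT = 202 + 144 * 4.0
= 202 + 576.0
= 778.0 ms


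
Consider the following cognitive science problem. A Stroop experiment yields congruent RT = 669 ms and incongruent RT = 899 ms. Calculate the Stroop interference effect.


Stroop effect = RT(incongruent) - RT(congruent)
= 899 - 669
= 230 ms


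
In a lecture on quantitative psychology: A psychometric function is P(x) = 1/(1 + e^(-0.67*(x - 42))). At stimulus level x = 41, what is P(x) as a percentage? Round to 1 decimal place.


P(x) = 1/(1 + e^(-0.67*(41 - 42)))
Exponent = -0.67 * -1 = 0.67
e^(0.67) = 1.954237
P = 1/(1 + 1.954237) = 0.338497
Percentage = 33.8


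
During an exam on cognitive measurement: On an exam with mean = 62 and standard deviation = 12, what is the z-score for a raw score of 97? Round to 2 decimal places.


z = (X - mu) / sigma
= (97 - 62) / 12
= 35 / 12
= 2.92


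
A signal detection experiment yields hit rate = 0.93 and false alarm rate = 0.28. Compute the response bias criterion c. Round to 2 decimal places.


c = -0.5 * (z(HR) + z(FAR))
z(0.93) = 1.4758
z(0.28) = -0.5828
c = -0.5 * (1.4758 + -0.5828)
= -0.5 * 0.893
= -0.45


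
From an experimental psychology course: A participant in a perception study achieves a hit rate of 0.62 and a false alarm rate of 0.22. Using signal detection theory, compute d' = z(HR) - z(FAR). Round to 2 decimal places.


d' = z(HR) - z(FAR)
z(0.62) = 0.3055
z(0.22) = -0.7722
d' = 0.3055 - -0.7722
= 1.08


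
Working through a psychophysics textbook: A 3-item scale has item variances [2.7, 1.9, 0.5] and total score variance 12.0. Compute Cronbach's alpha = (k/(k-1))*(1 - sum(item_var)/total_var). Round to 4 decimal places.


alpha = (k/(k-1)) * (1 - sum(s_i^2)/s_total^2)
sum(item variances) = 5.1
k/(k-1) = 3/2 = 1.5
1 - 5.1/12.0 = 1 - 0.425 = 0.575
alpha = 1.5 * 0.575
= 0.8625


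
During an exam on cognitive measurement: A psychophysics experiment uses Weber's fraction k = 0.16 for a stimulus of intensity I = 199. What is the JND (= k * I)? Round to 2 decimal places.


JND = k * I
JND = 0.16 * 199
= 31.84


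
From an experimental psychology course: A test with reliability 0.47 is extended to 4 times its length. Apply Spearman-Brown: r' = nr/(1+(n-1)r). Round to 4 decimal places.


r_new = n*r / (1 + (n-1)*r)
Numerator = 4 * 0.47 = 1.88
Denominator = 1 + 3 * 0.47 = 2.41
r_new = 1.88 / 2.41
= 0.7801


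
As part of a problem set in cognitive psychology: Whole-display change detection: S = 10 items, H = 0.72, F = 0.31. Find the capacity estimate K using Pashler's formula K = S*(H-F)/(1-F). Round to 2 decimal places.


K = S * (H - F) / (1 - F)
H - F = 0.41
1 - F = 0.69
K = 10 * 0.41 / 0.69
= 5.94


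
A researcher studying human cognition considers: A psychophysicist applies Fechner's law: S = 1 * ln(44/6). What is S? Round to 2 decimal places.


S = 1 * ln(44/6)
I/I0 = 7.333333
ln(7.333333) = 1.9924
S = 1 * 1.9924
= 1.99


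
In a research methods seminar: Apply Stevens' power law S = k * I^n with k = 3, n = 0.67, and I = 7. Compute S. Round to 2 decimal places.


S = 3 * 7^0.67
7^0.67 = 3.6831
S = 3 * 3.6831
= 11.05


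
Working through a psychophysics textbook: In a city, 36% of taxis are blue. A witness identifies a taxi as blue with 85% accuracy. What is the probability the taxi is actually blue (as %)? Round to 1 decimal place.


P(blue | says blue) = P(says blue | blue)*P(blue) / [P(says blue | blue)*P(blue) + P(says blue | not blue)*P(not blue)]
Numerator = 0.85 * 0.36 = 0.306
False identification = 0.15 * 0.64 = 0.096
P = 0.306 / (0.306 + 0.096)
= 0.306 / 0.402
As percentage = 76.1


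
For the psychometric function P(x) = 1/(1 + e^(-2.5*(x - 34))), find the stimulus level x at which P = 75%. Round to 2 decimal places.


At P = 0.75: 0.75 = 1/(1 + e^(-k*(x-x0)))
Solving: e^(-k*(x-x0)) = 1/3
x = x0 + ln(3)/k
ln(3) = 1.0986
x = 34 + 1.0986/2.5
= 34 + 0.4394
= 34.44


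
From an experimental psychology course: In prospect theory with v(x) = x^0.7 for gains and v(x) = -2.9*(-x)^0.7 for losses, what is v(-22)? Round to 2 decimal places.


Since x = -22 < 0, use v(x) = -lambda*(-x)^alpha
(-x) = 22
22^0.7 = 8.7035
v(-22) = -2.9 * 8.7035
= -25.24


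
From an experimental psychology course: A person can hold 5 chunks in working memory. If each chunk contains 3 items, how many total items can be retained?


Total items = chunks * items_per_chunk
= 5 * 3
= 15


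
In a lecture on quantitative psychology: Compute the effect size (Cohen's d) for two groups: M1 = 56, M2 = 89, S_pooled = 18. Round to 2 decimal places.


Cohen's d = (M1 - M2) / S_pooled
= (56 - 89) / 18
= -33 / 18
= -1.83


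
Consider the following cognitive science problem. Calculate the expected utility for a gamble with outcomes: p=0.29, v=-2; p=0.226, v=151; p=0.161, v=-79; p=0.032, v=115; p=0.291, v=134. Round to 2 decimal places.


EU = sum(p_i * v_i)
0.29 * -2 = -0.58
0.226 * 151 = 34.126
0.161 * -79 = -12.719
0.032 * 115 = 3.68
0.291 * 134 = 38.994
EU = -0.58 + 34.126 + -12.719 + 3.68 + 38.994
= 63.50


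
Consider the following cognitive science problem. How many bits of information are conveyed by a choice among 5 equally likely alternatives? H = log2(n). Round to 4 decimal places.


H = log2(n)
H = log2(5)
= 2.3219


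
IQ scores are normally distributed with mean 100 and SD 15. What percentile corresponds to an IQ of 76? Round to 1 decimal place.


z = (IQ - mean) / SD
z = (76 - 100) / 15 = -1.6
Percentile = Phi(-1.6) * 100
Phi(-1.6) = 0.054799
= 5.5


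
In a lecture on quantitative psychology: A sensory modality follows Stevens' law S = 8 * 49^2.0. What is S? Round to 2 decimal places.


S = 8 * 49^2.0
49^2.0 = 2401.0
S = 8 * 2401.0
= 19208.00


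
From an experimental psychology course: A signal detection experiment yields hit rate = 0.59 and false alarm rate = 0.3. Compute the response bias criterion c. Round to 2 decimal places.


c = -0.5 * (z(HR) + z(FAR))
z(0.59) = 0.2275
z(0.3) = -0.5244
c = -0.5 * (0.2275 + -0.5244)
= -0.5 * -0.2969
= 0.15


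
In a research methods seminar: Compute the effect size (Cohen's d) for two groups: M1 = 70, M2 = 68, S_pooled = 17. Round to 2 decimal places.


Cohen's d = (M1 - M2) / S_pooled
= (70 - 68) / 17
= 2 / 17
= 0.12


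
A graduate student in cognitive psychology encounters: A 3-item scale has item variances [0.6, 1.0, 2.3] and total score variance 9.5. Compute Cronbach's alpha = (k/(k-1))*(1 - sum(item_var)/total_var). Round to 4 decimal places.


alpha = (k/(k-1)) * (1 - sum(s_i^2)/s_total^2)
sum(item variances) = 3.9
k/(k-1) = 3/2 = 1.5
1 - 3.9/9.5 = 1 - 0.410526 = 0.589474
alpha = 1.5 * 0.589474
= 0.8842


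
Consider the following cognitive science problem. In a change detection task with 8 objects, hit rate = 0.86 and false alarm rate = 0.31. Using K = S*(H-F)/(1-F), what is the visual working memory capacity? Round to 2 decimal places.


K = S * (H - F) / (1 - F)
H - F = 0.55
1 - F = 0.69
K = 8 * 0.55 / 0.69
= 6.38


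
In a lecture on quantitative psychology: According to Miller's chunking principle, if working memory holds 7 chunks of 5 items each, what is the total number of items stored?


Total items = chunks * items_per_chunk
= 7 * 5
= 35


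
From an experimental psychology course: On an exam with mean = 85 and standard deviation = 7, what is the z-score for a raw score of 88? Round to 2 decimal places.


z = (X - mu) / sigma
= (88 - 85) / 7
= 3 / 7
= 0.43


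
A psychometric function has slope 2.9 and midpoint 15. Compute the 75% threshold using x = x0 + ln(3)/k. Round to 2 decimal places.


At P = 0.75: 0.75 = 1/(1 + e^(-k*(x-x0)))
Solving: e^(-k*(x-x0)) = 1/3
x = x0 + ln(3)/k
ln(3) = 1.0986
x = 15 + 1.0986/2.9
= 15 + 0.3788
= 15.38


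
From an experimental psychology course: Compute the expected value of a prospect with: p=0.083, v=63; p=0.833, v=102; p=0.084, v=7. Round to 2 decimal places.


EU = sum(p_i * v_i)
0.083 * 63 = 5.229
0.833 * 102 = 84.966
0.084 * 7 = 0.588
EU = 5.229 + 84.966 + 0.588
= 90.78


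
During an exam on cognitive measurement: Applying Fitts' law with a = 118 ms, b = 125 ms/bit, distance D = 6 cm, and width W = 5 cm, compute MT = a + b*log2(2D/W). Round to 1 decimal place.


MT = 118 + 125 * log2(2*6/5)
2D/W = 2.4
log2(2.4) = 1.263
MT = 118 + 125 * 1.263
= 275.9 ms


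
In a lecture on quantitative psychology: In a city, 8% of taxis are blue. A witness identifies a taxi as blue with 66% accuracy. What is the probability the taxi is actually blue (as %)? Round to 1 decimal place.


P(blue | says blue) = P(says blue | blue)*P(blue) / [P(says blue | blue)*P(blue) + P(says blue | not blue)*P(not blue)]
Numerator = 0.66 * 0.08 = 0.0528
False identification = 0.34 * 0.92 = 0.3128
P = 0.0528 / (0.0528 + 0.3128)
= 0.0528 / 0.3656
As percentage = 14.4


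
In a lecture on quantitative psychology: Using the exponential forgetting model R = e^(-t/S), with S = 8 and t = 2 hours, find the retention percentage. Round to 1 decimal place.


R = e^(-t/S)
-t/S = -2/8 = -0.25
R = e^(-0.25) = 0.778801
Percentage = 0.778801 * 100
= 77.9


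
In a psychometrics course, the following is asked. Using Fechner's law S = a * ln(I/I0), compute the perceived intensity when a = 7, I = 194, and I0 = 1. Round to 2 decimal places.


S = 7 * ln(194/1)
I/I0 = 194.0
ln(194.0) = 5.2679
S = 7 * 5.2679
= 36.88


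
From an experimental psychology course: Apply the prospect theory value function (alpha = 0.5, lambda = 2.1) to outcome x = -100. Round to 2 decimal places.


Since x = -100 < 0, use v(x) = -lambda*(-x)^alpha
(-x) = 100
100^0.5 = 10.0
v(-100) = -2.1 * 10.0
= -21.00


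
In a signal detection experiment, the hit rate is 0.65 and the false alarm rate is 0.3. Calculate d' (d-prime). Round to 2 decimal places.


d' = z(HR) - z(FAR)
z(0.65) = 0.3853
z(0.3) = -0.5244
d' = 0.3853 - -0.5244
= 0.91


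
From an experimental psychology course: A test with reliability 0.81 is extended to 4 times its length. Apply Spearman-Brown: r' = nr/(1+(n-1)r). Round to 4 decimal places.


r_new = n*r / (1 + (n-1)*r)
Numerator = 4 * 0.81 = 3.24
Denominator = 1 + 3 * 0.81 = 3.43
r_new = 3.24 / 3.43
= 0.9446


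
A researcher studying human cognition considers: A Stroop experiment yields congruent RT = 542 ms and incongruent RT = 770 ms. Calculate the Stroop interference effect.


Stroop effect = RT(incongruent) - RT(congruent)
= 770 - 542
= 228 ms


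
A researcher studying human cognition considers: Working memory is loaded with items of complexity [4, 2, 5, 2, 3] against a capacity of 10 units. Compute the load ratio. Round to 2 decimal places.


Total complexity = 4 + 2 + 5 + 2 + 3 = 16
Load = total / capacity = 16 / 10
= 1.60


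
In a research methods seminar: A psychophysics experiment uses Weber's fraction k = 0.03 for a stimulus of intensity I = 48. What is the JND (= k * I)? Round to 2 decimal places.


JND = k * I
JND = 0.03 * 48
= 1.44


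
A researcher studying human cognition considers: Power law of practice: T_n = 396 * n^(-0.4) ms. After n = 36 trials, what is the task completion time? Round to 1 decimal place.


T_n = 396 * 36^(-0.4)
36^(-0.4) = 0.238495
T_n = 396 * 0.238495
= 94.4 ms


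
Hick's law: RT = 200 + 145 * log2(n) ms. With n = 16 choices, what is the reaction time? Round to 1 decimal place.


RT = 200 + 145 * log2(16)
log2(16) = 4.0
RT = 200 + 145 * 4.0
= 200 + 580.0
= 780.0 ms


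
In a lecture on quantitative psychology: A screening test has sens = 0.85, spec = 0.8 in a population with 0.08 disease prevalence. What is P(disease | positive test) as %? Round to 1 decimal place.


PPV = (sens * prev) / (sens * prev + (1-spec) * (1-prev))
Numerator = 0.85 * 0.08 = 0.068
P(positive and no disease) = (1 - spec) * (1 - prev) = (1 - 0.8) * (1 - 0.08) = 0.184
Denominator = 0.068 + 0.184 = 0.252
PPV = 0.068 / 0.252 = 0.269841
As percentage = 27.0


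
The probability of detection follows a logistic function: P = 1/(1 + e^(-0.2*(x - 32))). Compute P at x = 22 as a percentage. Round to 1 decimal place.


P(x) = 1/(1 + e^(-0.2*(22 - 32)))
Exponent = -0.2 * -10 = 2.0
e^(2.0) = 7.389056
P = 1/(1 + 7.389056) = 0.119203
Percentage = 11.9


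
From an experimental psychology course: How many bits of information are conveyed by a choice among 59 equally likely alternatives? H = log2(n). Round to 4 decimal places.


H = log2(n)
H = log2(59)
= 5.8826


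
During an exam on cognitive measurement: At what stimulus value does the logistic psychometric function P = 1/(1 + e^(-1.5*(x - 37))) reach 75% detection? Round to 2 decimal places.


At P = 0.75: 0.75 = 1/(1 + e^(-k*(x-x0)))
Solving: e^(-k*(x-x0)) = 1/3
x = x0 + ln(3)/k
ln(3) = 1.0986
x = 37 + 1.0986/1.5
= 37 + 0.7324
= 37.73


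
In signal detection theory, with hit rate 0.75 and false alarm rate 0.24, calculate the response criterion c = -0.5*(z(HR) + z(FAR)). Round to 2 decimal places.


c = -0.5 * (z(HR) + z(FAR))
z(0.75) = 0.6745
z(0.24) = -0.7063
c = -0.5 * (0.6745 + -0.7063)
= -0.5 * -0.0318
= 0.02


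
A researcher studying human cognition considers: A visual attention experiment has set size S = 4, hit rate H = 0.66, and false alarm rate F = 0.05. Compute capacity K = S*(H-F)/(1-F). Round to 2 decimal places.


K = S * (H - F) / (1 - F)
H - F = 0.61
1 - F = 0.95
K = 4 * 0.61 / 0.95
= 2.57


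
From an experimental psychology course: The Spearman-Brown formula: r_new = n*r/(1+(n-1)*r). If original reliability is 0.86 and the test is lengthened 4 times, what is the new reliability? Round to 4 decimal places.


r_new = n*r / (1 + (n-1)*r)
Numerator = 4 * 0.86 = 3.44
Denominator = 1 + 3 * 0.86 = 3.58
r_new = 3.44 / 3.58
= 0.9609


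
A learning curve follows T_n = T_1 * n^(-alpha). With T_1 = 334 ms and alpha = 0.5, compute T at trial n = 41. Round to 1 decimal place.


T_n = 334 * 41^(-0.5)
41^(-0.5) = 0.156174
T_n = 334 * 0.156174
= 52.2 ms


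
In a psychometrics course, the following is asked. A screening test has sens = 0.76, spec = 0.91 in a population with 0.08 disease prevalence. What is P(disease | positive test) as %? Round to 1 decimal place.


PPV = (sens * prev) / (sens * prev + (1-spec) * (1-prev))
Numerator = 0.76 * 0.08 = 0.0608
P(positive and no disease) = (1 - spec) * (1 - prev) = (1 - 0.91) * (1 - 0.08) = 0.0828
Denominator = 0.0608 + 0.0828 = 0.1436
PPV = 0.0608 / 0.1436 = 0.423398
As percentage = 42.3


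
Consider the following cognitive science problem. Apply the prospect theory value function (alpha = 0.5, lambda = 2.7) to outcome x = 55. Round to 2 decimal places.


Since x = 55 >= 0, use v(x) = x^0.5
55^0.5 = 7.4162
v(55) = 7.42


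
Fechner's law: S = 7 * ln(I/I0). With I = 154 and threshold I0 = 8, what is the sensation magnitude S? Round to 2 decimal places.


S = 7 * ln(154/8)
I/I0 = 19.25
ln(19.25) = 2.9575
S = 7 * 2.9575
= 20.70


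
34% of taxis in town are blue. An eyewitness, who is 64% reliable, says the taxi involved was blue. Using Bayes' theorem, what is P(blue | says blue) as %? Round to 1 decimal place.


P(blue | says blue) = P(says blue | blue)*P(blue) / [P(says blue | blue)*P(blue) + P(says blue | not blue)*P(not blue)]
Numerator = 0.64 * 0.34 = 0.2176
False identification = 0.36 * 0.66 = 0.2376
P = 0.2176 / (0.2176 + 0.2376)
= 0.2176 / 0.4552
As percentage = 47.8


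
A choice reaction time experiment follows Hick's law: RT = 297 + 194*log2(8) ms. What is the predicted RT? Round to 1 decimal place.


RT = 297 + 194 * log2(8)
log2(8) = 3.0
RT = 297 + 194 * 3.0
= 297 + 582.0
= 879.0 ms


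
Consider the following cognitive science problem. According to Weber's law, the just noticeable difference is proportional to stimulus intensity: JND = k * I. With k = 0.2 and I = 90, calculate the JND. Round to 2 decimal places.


JND = k * I
JND = 0.2 * 90
= 18.00


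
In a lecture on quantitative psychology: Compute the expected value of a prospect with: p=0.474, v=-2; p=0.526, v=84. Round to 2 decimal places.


EU = sum(p_i * v_i)
0.474 * -2 = -0.948
0.526 * 84 = 44.184
EU = -0.948 + 44.184
= 43.24


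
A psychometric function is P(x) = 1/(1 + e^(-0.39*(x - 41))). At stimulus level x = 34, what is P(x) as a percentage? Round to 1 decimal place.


P(x) = 1/(1 + e^(-0.39*(34 - 41)))
Exponent = -0.39 * -7 = 2.73
e^(2.73) = 15.332887
P = 1/(1 + 15.332887) = 0.061226
Percentage = 6.1


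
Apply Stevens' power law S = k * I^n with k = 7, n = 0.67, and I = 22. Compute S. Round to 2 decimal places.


S = 7 * 22^0.67
22^0.67 = 7.9327
S = 7 * 7.9327
= 55.53


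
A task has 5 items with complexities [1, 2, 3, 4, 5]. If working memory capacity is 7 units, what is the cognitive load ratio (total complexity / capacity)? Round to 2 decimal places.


Total complexity = 1 + 2 + 3 + 4 + 5 = 15
Load = total / capacity = 15 / 7
= 2.14


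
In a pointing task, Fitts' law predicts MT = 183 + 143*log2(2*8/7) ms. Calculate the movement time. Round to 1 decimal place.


MT = 183 + 143 * log2(2*8/7)
2D/W = 2.285714
log2(2.285714) = 1.1926
MT = 183 + 143 * 1.1926
= 353.5 ms


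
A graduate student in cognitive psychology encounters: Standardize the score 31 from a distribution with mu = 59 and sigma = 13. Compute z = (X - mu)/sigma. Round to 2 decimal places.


z = (X - mu) / sigma
= (31 - 59) / 13
= -28 / 13
= -2.15


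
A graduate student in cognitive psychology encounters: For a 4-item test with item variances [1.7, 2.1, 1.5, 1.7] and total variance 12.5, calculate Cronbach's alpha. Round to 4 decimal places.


alpha = (k/(k-1)) * (1 - sum(s_i^2)/s_total^2)
sum(item variances) = 7.0
k/(k-1) = 4/3 = 1.333333
1 - 7.0/12.5 = 1 - 0.56 = 0.44
alpha = 1.333333 * 0.44
= 0.5867


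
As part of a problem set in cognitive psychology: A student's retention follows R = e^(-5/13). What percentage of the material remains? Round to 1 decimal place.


R = e^(-t/S)
-t/S = -5/13 = -0.384615
R = e^(-0.384615) = 0.680713
Percentage = 0.680713 * 100
= 68.1


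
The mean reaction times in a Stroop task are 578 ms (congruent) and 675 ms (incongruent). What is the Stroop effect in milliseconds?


Stroop effect = RT(incongruent) - RT(congruent)
= 675 - 578
= 97 ms


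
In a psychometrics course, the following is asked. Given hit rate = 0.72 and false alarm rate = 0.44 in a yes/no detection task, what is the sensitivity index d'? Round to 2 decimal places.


d' = z(HR) - z(FAR)
z(0.72) = 0.5828
z(0.44) = -0.151
d' = 0.5828 - -0.151
= 0.73


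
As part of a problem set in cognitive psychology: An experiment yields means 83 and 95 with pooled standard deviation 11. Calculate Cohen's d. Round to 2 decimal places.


Cohen's d = (M1 - M2) / S_pooled
= (83 - 95) / 11
= -12 / 11
= -1.09


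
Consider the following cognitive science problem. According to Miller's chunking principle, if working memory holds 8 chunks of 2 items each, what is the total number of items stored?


Total items = chunks * items_per_chunk
= 8 * 2
= 16


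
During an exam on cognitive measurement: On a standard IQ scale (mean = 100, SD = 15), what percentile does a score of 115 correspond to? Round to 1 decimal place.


z = (IQ - mean) / SD
z = (115 - 100) / 15 = 1.0
Percentile = Phi(1.0) * 100
Phi(1.0) = 0.841345
= 84.1


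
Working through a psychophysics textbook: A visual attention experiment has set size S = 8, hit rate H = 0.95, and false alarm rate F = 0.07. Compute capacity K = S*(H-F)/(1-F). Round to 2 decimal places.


K = S * (H - F) / (1 - F)
H - F = 0.88
1 - F = 0.93
K = 8 * 0.88 / 0.93
= 7.57


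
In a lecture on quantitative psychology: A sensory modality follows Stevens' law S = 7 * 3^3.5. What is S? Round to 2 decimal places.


S = 7 * 3^3.5
3^3.5 = 46.7654
S = 7 * 46.7654
= 327.36


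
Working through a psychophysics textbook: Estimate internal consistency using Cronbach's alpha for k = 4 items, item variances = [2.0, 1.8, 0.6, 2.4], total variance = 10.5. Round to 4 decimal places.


alpha = (k/(k-1)) * (1 - sum(s_i^2)/s_total^2)
sum(item variances) = 6.8
k/(k-1) = 4/3 = 1.333333
1 - 6.8/10.5 = 1 - 0.647619 = 0.352381
alpha = 1.333333 * 0.352381
= 0.4698


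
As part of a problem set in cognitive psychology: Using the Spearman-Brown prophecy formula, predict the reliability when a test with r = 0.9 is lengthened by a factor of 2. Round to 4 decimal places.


r_new = n*r / (1 + (n-1)*r)
Numerator = 2 * 0.9 = 1.8
Denominator = 1 + 1 * 0.9 = 1.9
r_new = 1.8 / 1.9
= 0.9474


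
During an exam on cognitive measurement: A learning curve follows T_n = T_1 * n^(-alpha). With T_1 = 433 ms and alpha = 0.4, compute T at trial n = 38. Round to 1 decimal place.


T_n = 433 * 38^(-0.4)
38^(-0.4) = 0.233392
T_n = 433 * 0.233392
= 101.1 ms


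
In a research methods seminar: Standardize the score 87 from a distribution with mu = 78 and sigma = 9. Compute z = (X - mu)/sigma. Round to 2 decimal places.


z = (X - mu) / sigma
= (87 - 78) / 9
= 9 / 9
= 1.00


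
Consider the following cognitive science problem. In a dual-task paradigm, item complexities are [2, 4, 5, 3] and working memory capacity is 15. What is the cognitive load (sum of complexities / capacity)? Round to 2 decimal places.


Total complexity = 2 + 4 + 5 + 3 = 14
Load = total / capacity = 14 / 15
= 0.93


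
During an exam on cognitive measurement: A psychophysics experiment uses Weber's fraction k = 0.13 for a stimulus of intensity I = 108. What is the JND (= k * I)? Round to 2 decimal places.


JND = k * I
JND = 0.13 * 108
= 14.04


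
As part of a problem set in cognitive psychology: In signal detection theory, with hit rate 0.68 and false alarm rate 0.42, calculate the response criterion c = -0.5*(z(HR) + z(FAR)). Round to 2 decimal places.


c = -0.5 * (z(HR) + z(FAR))
z(0.68) = 0.4677
z(0.42) = -0.2019
c = -0.5 * (0.4677 + -0.2019)
= -0.5 * 0.2658
= -0.13


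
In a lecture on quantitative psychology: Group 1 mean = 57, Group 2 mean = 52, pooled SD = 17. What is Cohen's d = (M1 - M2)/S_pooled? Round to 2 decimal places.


Cohen's d = (M1 - M2) / S_pooled
= (57 - 52) / 17
= 5 / 17
= 0.29


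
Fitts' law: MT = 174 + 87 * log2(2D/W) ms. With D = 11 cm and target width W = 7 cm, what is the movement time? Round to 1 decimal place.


MT = 174 + 87 * log2(2*11/7)
2D/W = 3.142857
log2(3.142857) = 1.6521
MT = 174 + 87 * 1.6521
= 317.7 ms


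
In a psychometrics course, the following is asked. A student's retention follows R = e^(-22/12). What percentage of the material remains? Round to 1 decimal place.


R = e^(-t/S)
-t/S = -22/12 = -1.833333
R = e^(-1.833333) = 0.15988
Percentage = 0.15988 * 100
= 16.0


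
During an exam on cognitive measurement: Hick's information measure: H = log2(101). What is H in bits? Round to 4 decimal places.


H = log2(n)
H = log2(101)
= 6.6582


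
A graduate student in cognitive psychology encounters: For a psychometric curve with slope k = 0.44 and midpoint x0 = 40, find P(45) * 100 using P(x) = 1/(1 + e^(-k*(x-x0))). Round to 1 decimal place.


P(x) = 1/(1 + e^(-0.44*(45 - 40)))
Exponent = -0.44 * 5 = -2.2
e^(-2.2) = 0.110803
P = 1/(1 + 0.110803) = 0.90025
Percentage = 90.0


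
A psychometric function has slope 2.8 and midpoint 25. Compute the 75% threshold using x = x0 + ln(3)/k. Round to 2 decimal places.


At P = 0.75: 0.75 = 1/(1 + e^(-k*(x-x0)))
Solving: e^(-k*(x-x0)) = 1/3
x = x0 + ln(3)/k
ln(3) = 1.0986
x = 25 + 1.0986/2.8
= 25 + 0.3924
= 25.39


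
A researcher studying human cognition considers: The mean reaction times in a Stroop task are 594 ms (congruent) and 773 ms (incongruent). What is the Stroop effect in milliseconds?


Stroop effect = RT(incongruent) - RT(congruent)
= 773 - 594
= 179 ms


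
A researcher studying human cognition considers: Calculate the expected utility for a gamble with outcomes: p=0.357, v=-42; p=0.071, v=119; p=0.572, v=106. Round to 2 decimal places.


EU = sum(p_i * v_i)
0.357 * -42 = -14.994
0.071 * 119 = 8.449
0.572 * 106 = 60.632
EU = -14.994 + 8.449 + 60.632
= 54.09


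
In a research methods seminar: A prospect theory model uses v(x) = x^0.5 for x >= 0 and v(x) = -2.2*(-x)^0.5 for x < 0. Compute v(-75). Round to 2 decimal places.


Since x = -75 < 0, use v(x) = -lambda*(-x)^alpha
(-x) = 75
75^0.5 = 8.6603
v(-75) = -2.2 * 8.6603
= -19.05


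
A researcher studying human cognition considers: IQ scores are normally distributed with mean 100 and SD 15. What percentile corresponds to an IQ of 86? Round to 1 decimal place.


z = (IQ - mean) / SD
z = (86 - 100) / 15 = -0.9333
Percentile = Phi(-0.9333) * 100
Phi(-0.9333) = 0.175333
= 17.5


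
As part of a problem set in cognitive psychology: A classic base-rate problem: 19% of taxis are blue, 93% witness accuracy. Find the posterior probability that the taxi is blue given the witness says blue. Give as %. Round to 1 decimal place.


P(blue | says blue) = P(says blue | blue)*P(blue) / [P(says blue | blue)*P(blue) + P(says blue | not blue)*P(not blue)]
Numerator = 0.93 * 0.19 = 0.1767
False identification = 0.07 * 0.81 = 0.0567
P = 0.1767 / (0.1767 + 0.0567)
= 0.1767 / 0.2334
As percentage = 75.7


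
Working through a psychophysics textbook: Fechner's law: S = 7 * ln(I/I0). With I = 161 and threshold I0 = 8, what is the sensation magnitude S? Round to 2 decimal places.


S = 7 * ln(161/8)
I/I0 = 20.125
ln(20.125) = 3.002
S = 7 * 3.002
= 21.01


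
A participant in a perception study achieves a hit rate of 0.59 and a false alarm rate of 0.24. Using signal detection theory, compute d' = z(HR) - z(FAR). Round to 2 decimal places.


d' = z(HR) - z(FAR)
z(0.59) = 0.2275
z(0.24) = -0.7063
d' = 0.2275 - -0.7063
= 0.93


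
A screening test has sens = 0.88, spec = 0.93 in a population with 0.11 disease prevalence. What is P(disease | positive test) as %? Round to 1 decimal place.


PPV = (sens * prev) / (sens * prev + (1-spec) * (1-prev))
Numerator = 0.88 * 0.11 = 0.0968
P(positive and no disease) = (1 - spec) * (1 - prev) = (1 - 0.93) * (1 - 0.11) = 0.0623
Denominator = 0.0968 + 0.0623 = 0.1591
PPV = 0.0968 / 0.1591 = 0.608422
As percentage = 60.8


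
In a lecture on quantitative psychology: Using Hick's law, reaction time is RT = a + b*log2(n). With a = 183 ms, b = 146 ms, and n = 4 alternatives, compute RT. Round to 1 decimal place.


RT = 183 + 146 * log2(4)
log2(4) = 2.0
RT = 183 + 146 * 2.0
= 183 + 292.0
= 475.0 ms


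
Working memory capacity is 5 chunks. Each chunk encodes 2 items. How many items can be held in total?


Total items = chunks * items_per_chunk
= 5 * 2
= 10


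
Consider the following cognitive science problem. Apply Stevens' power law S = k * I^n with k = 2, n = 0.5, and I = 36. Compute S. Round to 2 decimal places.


S = 2 * 36^0.5
36^0.5 = 6.0
S = 2 * 6.0
= 12.00


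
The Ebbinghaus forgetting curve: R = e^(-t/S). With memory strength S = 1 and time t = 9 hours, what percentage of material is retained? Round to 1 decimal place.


R = e^(-t/S)
-t/S = -9/1 = -9.0
R = e^(-9.0) = 0.000123
Percentage = 0.000123 * 100
= 0.0


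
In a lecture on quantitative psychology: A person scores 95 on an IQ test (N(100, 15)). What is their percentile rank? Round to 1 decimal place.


z = (IQ - mean) / SD
z = (95 - 100) / 15 = -0.3333
Percentile = Phi(-0.3333) * 100
Phi(-0.3333) = 0.369454
= 36.9


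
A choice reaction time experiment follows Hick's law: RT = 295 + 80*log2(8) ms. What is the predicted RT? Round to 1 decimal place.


RT = 295 + 80 * log2(8)
log2(8) = 3.0
RT = 295 + 80 * 3.0
= 295 + 240.0
= 535.0 ms


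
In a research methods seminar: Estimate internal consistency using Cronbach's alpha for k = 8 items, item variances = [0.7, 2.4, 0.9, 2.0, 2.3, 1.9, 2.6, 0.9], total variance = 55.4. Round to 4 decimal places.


alpha = (k/(k-1)) * (1 - sum(s_i^2)/s_total^2)
sum(item variances) = 13.7
k/(k-1) = 8/7 = 1.142857
1 - 13.7/55.4 = 1 - 0.247292 = 0.752708
alpha = 1.142857 * 0.752708
= 0.8602


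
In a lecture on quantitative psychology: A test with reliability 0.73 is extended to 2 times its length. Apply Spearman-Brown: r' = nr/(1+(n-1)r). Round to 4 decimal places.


r_new = n*r / (1 + (n-1)*r)
Numerator = 2 * 0.73 = 1.46
Denominator = 1 + 1 * 0.73 = 1.73
r_new = 1.46 / 1.73
= 0.8439


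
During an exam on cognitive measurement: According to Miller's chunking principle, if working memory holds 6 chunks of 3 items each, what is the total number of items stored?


Total items = chunks * items_per_chunk
= 6 * 3
= 18


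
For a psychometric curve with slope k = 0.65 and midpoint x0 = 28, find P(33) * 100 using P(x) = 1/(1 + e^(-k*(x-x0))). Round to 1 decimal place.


P(x) = 1/(1 + e^(-0.65*(33 - 28)))
Exponent = -0.65 * 5 = -3.25
e^(-3.25) = 0.038774
P = 1/(1 + 0.038774) = 0.962673
Percentage = 96.3


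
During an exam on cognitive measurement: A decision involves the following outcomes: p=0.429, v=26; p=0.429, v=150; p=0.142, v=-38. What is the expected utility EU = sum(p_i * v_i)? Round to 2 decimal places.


EU = sum(p_i * v_i)
0.429 * 26 = 11.154
0.429 * 150 = 64.35
0.142 * -38 = -5.396
EU = 11.154 + 64.35 + -5.396
= 70.11


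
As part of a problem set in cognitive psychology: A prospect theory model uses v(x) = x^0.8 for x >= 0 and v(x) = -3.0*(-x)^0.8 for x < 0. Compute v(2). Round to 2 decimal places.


Since x = 2 >= 0, use v(x) = x^0.8
2^0.8 = 1.7411
v(2) = 1.74


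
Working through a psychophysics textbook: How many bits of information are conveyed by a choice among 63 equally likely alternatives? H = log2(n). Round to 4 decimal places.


H = log2(n)
H = log2(63)
= 5.9773


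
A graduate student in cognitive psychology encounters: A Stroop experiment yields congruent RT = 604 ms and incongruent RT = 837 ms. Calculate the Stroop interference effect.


Stroop effect = RT(incongruent) - RT(congruent)
= 837 - 604
= 233 ms


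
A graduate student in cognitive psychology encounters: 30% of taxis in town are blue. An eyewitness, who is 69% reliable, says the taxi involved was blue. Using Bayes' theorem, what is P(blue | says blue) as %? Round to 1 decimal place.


P(blue | says blue) = P(says blue | blue)*P(blue) / [P(says blue | blue)*P(blue) + P(says blue | not blue)*P(not blue)]
Numerator = 0.69 * 0.3 = 0.207
False identification = 0.31 * 0.7 = 0.217
P = 0.207 / (0.207 + 0.217)
= 0.207 / 0.424
As percentage = 48.8


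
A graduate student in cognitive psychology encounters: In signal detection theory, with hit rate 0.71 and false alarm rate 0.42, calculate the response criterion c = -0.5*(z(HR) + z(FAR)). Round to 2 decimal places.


c = -0.5 * (z(HR) + z(FAR))
z(0.71) = 0.5534
z(0.42) = -0.2019
c = -0.5 * (0.5534 + -0.2019)
= -0.5 * 0.3515
= -0.18


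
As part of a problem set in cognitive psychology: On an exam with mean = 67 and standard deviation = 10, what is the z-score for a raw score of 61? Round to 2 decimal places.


z = (X - mu) / sigma
= (61 - 67) / 10
= -6 / 10
= -0.60


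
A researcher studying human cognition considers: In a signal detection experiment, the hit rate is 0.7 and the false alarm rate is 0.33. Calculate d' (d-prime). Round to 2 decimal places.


d' = z(HR) - z(FAR)
z(0.7) = 0.5244
z(0.33) = -0.4399
d' = 0.5244 - -0.4399
= 0.96


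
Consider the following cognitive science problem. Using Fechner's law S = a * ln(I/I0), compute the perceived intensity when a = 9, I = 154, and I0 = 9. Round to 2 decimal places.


S = 9 * ln(154/9)
I/I0 = 17.111111
ln(17.111111) = 2.8397
S = 9 * 2.8397
= 25.56


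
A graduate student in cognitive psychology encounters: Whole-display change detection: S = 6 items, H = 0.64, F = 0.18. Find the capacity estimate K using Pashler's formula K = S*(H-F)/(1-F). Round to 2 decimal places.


K = S * (H - F) / (1 - F)
H - F = 0.46
1 - F = 0.82
K = 6 * 0.46 / 0.82
= 3.37


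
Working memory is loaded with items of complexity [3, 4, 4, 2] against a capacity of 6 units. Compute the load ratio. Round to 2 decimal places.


Total complexity = 3 + 4 + 4 + 2 = 13
Load = total / capacity = 13 / 6
= 2.17


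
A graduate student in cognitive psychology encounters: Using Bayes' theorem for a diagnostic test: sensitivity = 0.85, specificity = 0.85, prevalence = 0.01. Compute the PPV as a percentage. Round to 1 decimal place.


PPV = (sens * prev) / (sens * prev + (1-spec) * (1-prev))
Numerator = 0.85 * 0.01 = 0.0085
P(positive and no disease) = (1 - spec) * (1 - prev) = (1 - 0.85) * (1 - 0.01) = 0.1485
Denominator = 0.0085 + 0.1485 = 0.157
PPV = 0.0085 / 0.157 = 0.05414
As percentage = 5.4


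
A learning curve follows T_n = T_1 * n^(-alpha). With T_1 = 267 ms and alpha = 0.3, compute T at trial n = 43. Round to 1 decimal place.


T_n = 267 * 43^(-0.3)
43^(-0.3) = 0.323563
T_n = 267 * 0.323563
= 86.4 ms


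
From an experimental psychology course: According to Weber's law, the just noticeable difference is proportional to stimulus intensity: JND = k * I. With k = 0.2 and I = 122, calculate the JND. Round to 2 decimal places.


JND = k * I
JND = 0.2 * 122
= 24.40


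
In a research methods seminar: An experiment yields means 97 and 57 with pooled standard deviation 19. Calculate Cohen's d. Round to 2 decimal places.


Cohen's d = (M1 - M2) / S_pooled
= (97 - 57) / 19
= 40 / 19
= 2.11


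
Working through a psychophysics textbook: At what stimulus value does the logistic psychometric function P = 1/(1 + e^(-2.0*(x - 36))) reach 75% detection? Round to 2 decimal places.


At P = 0.75: 0.75 = 1/(1 + e^(-k*(x-x0)))
Solving: e^(-k*(x-x0)) = 1/3
x = x0 + ln(3)/k
ln(3) = 1.0986
x = 36 + 1.0986/2.0
= 36 + 0.5493
= 36.55


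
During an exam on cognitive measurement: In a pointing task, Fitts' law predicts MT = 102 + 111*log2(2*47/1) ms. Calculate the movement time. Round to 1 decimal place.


MT = 102 + 111 * log2(2*47/1)
2D/W = 94.0
log2(94.0) = 6.5546
MT = 102 + 111 * 6.5546
= 829.6 ms


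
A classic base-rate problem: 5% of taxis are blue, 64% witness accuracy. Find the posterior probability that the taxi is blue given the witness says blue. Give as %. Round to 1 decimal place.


P(blue | says blue) = P(says blue | blue)*P(blue) / [P(says blue | blue)*P(blue) + P(says blue | not blue)*P(not blue)]
Numerator = 0.64 * 0.05 = 0.032
False identification = 0.36 * 0.95 = 0.342
P = 0.032 / (0.032 + 0.342)
= 0.032 / 0.374
As percentage = 8.6


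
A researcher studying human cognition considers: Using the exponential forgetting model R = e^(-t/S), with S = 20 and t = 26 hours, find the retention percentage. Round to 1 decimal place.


R = e^(-t/S)
-t/S = -26/20 = -1.3
R = e^(-1.3) = 0.272532
Percentage = 0.272532 * 100
= 27.3


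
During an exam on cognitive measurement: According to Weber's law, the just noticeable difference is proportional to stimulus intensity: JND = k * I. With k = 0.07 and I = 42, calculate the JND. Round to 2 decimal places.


JND = k * I
JND = 0.07 * 42
= 2.94


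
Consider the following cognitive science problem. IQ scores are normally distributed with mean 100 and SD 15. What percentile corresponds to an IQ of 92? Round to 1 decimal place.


z = (IQ - mean) / SD
z = (92 - 100) / 15 = -0.5333
Percentile = Phi(-0.5333) * 100
Phi(-0.5333) = 0.296913
= 29.7


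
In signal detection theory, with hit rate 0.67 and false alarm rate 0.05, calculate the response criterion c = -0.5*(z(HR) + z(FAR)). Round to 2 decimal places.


c = -0.5 * (z(HR) + z(FAR))
z(0.67) = 0.4399
z(0.05) = -1.6449
c = -0.5 * (0.4399 + -1.6449)
= -0.5 * -1.205
= 0.60


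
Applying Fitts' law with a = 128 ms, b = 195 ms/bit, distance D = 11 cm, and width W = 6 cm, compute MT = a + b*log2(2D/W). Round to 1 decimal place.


MT = 128 + 195 * log2(2*11/6)
2D/W = 3.666667
log2(3.666667) = 1.8745
MT = 128 + 195 * 1.8745
= 493.5 ms


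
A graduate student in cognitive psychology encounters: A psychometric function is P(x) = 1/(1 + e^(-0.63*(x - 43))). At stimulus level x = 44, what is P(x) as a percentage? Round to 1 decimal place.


P(x) = 1/(1 + e^(-0.63*(44 - 43)))
Exponent = -0.63 * 1 = -0.63
e^(-0.63) = 0.532592
P = 1/(1 + 0.532592) = 0.652489
Percentage = 65.2


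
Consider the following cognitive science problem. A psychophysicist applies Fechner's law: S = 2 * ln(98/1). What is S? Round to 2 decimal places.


S = 2 * ln(98/1)
I/I0 = 98.0
ln(98.0) = 4.585
S = 2 * 4.585
= 9.17


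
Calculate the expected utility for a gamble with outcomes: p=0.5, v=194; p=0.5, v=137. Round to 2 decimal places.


EU = sum(p_i * v_i)
0.5 * 194 = 97.0
0.5 * 137 = 68.5
EU = 97.0 + 68.5
= 165.50


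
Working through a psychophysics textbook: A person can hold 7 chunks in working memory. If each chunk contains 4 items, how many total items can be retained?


Total items = chunks * items_per_chunk
= 7 * 4
= 28


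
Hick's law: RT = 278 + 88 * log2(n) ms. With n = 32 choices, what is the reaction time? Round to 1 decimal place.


RT = 278 + 88 * log2(32)
log2(32) = 5.0
RT = 278 + 88 * 5.0
= 278 + 440.0
= 718.0 ms


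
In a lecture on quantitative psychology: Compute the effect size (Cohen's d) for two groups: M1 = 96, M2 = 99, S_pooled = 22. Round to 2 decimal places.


Cohen's d = (M1 - M2) / S_pooled
= (96 - 99) / 22
= -3 / 22
= -0.14


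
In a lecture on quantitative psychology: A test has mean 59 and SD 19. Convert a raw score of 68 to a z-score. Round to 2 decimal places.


z = (X - mu) / sigma
= (68 - 59) / 19
= 9 / 19
= 0.47


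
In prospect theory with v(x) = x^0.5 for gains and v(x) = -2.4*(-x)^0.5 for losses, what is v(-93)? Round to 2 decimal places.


Since x = -93 < 0, use v(x) = -lambda*(-x)^alpha
(-x) = 93
93^0.5 = 9.6437
v(-93) = -2.4 * 9.6437
= -23.14


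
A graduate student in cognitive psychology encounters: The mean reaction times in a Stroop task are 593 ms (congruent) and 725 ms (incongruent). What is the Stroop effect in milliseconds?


Stroop effect = RT(incongruent) - RT(congruent)
= 725 - 593
= 132 ms


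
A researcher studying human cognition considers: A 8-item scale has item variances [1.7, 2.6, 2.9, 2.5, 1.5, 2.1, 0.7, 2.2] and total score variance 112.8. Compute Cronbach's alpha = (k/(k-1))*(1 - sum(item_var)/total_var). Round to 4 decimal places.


alpha = (k/(k-1)) * (1 - sum(s_i^2)/s_total^2)
sum(item variances) = 16.2
k/(k-1) = 8/7 = 1.142857
1 - 16.2/112.8 = 1 - 0.143617 = 0.856383
alpha = 1.142857 * 0.856383
= 0.9787
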